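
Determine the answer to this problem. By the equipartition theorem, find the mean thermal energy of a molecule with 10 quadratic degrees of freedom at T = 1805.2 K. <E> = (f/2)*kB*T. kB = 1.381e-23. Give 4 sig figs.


Step 1: f/2 = 10/2 = 5
Step 2: kB*T = 1.381e-23 * 1805.2 = 2.493e-20
Step 3: <E> = 5 * 2.493e-20 = 1.246e-19 J

1.246e-19


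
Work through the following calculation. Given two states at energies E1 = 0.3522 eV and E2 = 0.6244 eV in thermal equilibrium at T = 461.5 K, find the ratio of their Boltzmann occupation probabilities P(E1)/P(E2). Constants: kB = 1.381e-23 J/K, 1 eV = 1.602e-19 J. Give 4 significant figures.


Step 1: Compute energy difference dE = E1 - E2 = 0.3522 - 0.6244 = -0.2722 eV
Step 2: Convert to Joules: dE_J = -0.2722 * 1.602e-19 = -4.361e-20 J
Step 3: Compute exponent = -dE_J / (kB * T) = -(-4.361e-20) / (1.381e-23 * 461.5) = 6.842
Step 4: P(E1)/P(E2) = exp(6.842) = 936.4

936.4


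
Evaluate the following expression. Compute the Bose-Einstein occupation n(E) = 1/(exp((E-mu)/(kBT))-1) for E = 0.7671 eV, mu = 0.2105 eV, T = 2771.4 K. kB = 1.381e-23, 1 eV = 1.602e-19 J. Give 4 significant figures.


Step 1: (E - mu) = 0.5566 eV
Step 2: x = (E-mu)*eV/(kB*T) = 0.5566*1.602e-19/(1.381e-23*2771.4) = 2.33
Step 3: exp(x) = 10.28
Step 4: n = 1/(exp(x)-1) = 0.1078

0.1078


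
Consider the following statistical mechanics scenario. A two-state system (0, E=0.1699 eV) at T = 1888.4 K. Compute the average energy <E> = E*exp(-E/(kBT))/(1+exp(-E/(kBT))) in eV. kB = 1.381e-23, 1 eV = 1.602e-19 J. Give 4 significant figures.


Step 1: beta*E = 0.1699*1.602e-19/(1.381e-23*1888.4) = 1.044
Step 2: exp(-beta*E) = 0.3522
Step 3: <E> = 0.1699*0.3522/(1+0.3522) = 0.04425 eV

0.04425


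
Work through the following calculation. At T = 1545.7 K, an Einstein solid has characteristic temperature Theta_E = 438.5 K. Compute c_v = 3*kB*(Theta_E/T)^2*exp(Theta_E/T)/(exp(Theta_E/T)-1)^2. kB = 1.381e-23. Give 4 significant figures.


Step 1: x = Theta_E/T = 438.5/1545.7 = 0.2837
Step 2: x^2 = 0.08048
Step 3: exp(x) = 1.328
Step 4: c_v = 3*1.381e-23*0.08048*1.328/(1.328-1)^2 = 4.115e-23

4.115e-23


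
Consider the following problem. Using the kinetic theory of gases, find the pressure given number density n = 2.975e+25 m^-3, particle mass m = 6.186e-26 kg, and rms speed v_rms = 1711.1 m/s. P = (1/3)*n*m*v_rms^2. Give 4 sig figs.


Step 1: v_rms^2 = 1711.1^2 = 2.928e+06
Step 2: n*m = 2.975e+25*6.186e-26 = 1.84
Step 3: P = (1/3)*1.84*2.928e+06 = 1.796e+06 Pa

1.796e+06


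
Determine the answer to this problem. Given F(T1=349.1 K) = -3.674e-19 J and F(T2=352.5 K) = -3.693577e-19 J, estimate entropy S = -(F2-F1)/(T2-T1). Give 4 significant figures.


Step 1: dF = F2 - F1 = -3.693577e-19 - (-3.674e-19) = -1.9577e-21 J
Step 2: dT = T2 - T1 = 352.5 - 349.1 = 3.4 K
Step 3: S = -dF/dT = -(-1.9577e-21)/3.4 = 5.758e-22 J/K

5.758e-22


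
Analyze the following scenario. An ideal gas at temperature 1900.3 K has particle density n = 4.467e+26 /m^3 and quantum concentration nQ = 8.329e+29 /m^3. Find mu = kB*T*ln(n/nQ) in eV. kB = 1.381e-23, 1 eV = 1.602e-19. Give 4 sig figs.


Step 1: n/nQ = 4.467e+26/8.329e+29 = 0.0005363
Step 2: ln(n/nQ) = -7.531
Step 3: mu = kB*T*ln(n/nQ) = 2.624e-20*-7.531 = -1.976e-19 J
Step 4: Convert to eV: -1.976e-19/1.602e-19 = -1.234 eV

-1.234


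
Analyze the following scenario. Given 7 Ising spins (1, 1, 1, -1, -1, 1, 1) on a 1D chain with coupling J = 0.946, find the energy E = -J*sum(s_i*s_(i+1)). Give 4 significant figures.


Step 1: Nearest-neighbor products: 1, 1, -1, 1, -1, 1
Step 2: Sum of products = 2
Step 3: E = -0.946 * 2 = -1.892

-1.892


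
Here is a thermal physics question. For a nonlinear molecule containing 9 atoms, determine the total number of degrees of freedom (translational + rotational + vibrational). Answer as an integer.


Step 1: Translational DOF = 3
Step 2: Rotational DOF (nonlinear) = 3
Step 3: Vibrational DOF = 3*9 - 6 = 21
Step 4: Total = 3 + 3 + 21 = 27

27


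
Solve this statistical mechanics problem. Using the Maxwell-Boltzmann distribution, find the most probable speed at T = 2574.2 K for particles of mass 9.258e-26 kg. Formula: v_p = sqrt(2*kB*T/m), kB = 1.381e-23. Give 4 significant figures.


Step 1: Numerator = 2*kB*T = 2*1.381e-23*2574.2 = 7.11e-20
Step 2: Ratio = 7.11e-20 / 9.258e-26 = 7.68e+05
Step 3: v_p = sqrt(7.68e+05) = 876.3 m/s

876.3


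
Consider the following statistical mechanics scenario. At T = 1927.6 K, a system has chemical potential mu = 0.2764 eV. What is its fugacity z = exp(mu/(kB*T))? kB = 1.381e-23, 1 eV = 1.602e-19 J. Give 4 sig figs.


Step 1: Convert mu to Joules: 0.2764*1.602e-19 = 4.428e-20 J
Step 2: kB*T = 1.381e-23*1927.6 = 2.662e-20 J
Step 3: mu/(kB*T) = 1.663
Step 4: z = exp(1.663) = 5.277

5.277


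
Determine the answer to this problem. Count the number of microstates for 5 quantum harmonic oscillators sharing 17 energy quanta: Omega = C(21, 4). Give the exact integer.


Step 1: Use binomial coefficient C(21, 4)
Step 2: Numerator = 21! / 17!
Step 3: Denominator = 4!
Step 4: Omega = 5985

5985


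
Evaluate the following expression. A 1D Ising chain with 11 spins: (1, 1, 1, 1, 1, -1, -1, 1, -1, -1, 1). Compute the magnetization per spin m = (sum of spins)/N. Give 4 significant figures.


Step 1: Count up spins (+1): 7, down spins (-1): 4
Step 2: Total magnetization M = 7 - 4 = 3
Step 3: m = M/N = 3/11 = 0.2727

0.2727


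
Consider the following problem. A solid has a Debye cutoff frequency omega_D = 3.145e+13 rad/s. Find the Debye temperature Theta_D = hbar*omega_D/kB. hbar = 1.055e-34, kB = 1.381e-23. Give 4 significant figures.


Step 1: hbar*omega_D = 1.055e-34 * 3.145e+13 = 3.318e-21 J
Step 2: Theta_D = 3.318e-21 / 1.381e-23
Step 3: Theta_D = 240.3 K

240.3


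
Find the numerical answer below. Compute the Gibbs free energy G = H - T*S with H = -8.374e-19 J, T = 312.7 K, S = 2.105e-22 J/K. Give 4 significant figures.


Step 1: T*S = 312.7 * 2.105e-22 = 6.582e-20 J
Step 2: G = H - T*S = -8.374e-19 - 6.582e-20
Step 3: G = -9.032e-19 J

-9.032e-19


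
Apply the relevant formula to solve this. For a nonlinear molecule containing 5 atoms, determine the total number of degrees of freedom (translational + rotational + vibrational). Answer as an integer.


Step 1: Translational DOF = 3
Step 2: Rotational DOF (nonlinear) = 3
Step 3: Vibrational DOF = 3*5 - 6 = 9
Step 4: Total = 3 + 3 + 9 = 15

15


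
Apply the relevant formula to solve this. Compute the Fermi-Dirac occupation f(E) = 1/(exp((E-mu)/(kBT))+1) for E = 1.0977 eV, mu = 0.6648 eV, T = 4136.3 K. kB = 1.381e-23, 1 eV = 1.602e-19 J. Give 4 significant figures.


Step 1: (E - mu) = 1.0977 - 0.6648 = 0.4329 eV
Step 2: Convert: (E-mu)*eV = 6.935e-20 J
Step 3: x = (E-mu)*eV/(kB*T) = 1.214
Step 4: f = 1/(exp(1.214)+1) = 0.229

0.229


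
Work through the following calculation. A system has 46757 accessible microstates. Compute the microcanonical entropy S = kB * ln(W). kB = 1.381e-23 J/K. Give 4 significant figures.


Step 1: ln(W) = ln(46757) = 10.75
Step 2: S = kB * ln(W) = 1.381e-23 * 10.75
Step 3: S = 1.485e-22 J/K

1.485e-22


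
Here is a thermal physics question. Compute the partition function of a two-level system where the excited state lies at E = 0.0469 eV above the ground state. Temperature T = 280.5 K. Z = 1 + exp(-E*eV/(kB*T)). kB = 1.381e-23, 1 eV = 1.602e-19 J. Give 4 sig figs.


Step 1: Compute beta*E = E*eV/(kB*T) = 0.0469*1.602e-19/(1.381e-23*280.5) = 1.94
Step 2: exp(-beta*E) = exp(-1.94) = 0.1438
Step 3: Z = 1 + 0.1438 = 1.144

1.144


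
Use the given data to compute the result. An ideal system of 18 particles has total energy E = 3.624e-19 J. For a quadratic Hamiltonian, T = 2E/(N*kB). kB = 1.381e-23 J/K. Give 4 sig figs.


Step 1: Numerator = 2*E = 2*3.624e-19 = 7.248e-19 J
Step 2: Denominator = N*kB = 18*1.381e-23 = 2.486e-22
Step 3: T = 7.248e-19 / 2.486e-22 = 2916 K

2916


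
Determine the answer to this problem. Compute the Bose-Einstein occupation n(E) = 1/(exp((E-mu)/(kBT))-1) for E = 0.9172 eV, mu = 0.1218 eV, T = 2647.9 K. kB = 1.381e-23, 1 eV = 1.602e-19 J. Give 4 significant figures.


Step 1: (E - mu) = 0.7954 eV
Step 2: x = (E-mu)*eV/(kB*T) = 0.7954*1.602e-19/(1.381e-23*2647.9) = 3.485
Step 3: exp(x) = 32.61
Step 4: n = 1/(exp(x)-1) = 0.03164

0.03164


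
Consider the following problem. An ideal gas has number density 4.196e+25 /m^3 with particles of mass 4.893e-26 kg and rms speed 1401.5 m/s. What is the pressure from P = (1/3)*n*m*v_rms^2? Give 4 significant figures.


Step 1: v_rms^2 = 1401.5^2 = 1.964e+06
Step 2: n*m = 4.196e+25*4.893e-26 = 2.053
Step 3: P = (1/3)*2.053*1.964e+06 = 1.344e+06 Pa

1.344e+06


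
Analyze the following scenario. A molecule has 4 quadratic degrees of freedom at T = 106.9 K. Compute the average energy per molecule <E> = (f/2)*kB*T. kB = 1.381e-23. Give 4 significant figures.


Step 1: f/2 = 4/2 = 2
Step 2: kB*T = 1.381e-23 * 106.9 = 1.476e-21
Step 3: <E> = 2 * 1.476e-21 = 2.953e-21 J

2.953e-21


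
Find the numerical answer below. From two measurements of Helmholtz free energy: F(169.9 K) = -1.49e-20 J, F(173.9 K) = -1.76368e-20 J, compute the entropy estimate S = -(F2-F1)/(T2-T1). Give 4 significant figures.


Step 1: dF = F2 - F1 = -1.76368e-20 - (-1.49e-20) = -2.7368e-21 J
Step 2: dT = T2 - T1 = 173.9 - 169.9 = 4 K
Step 3: S = -dF/dT = -(-2.7368e-21)/4 = 6.842e-22 J/K

6.842e-22


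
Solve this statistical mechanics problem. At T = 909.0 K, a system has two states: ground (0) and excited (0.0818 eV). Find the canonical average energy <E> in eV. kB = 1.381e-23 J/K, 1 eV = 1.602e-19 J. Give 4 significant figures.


Step 1: beta*E = 0.0818*1.602e-19/(1.381e-23*909.0) = 1.044
Step 2: exp(-beta*E) = 0.3521
Step 3: <E> = 0.0818*0.3521/(1+0.3521) = 0.0213 eV

0.0213


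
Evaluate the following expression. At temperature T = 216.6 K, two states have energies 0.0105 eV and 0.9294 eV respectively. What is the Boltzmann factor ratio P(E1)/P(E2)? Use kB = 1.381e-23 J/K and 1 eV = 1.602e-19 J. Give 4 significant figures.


Step 1: Compute energy difference dE = E1 - E2 = 0.0105 - 0.9294 = -0.9189 eV
Step 2: Convert to Joules: dE_J = -0.9189 * 1.602e-19 = -1.472e-19 J
Step 3: Compute exponent = -dE_J / (kB * T) = -(-1.472e-19) / (1.381e-23 * 216.6) = 49.21
Step 4: P(E1)/P(E2) = exp(49.21) = 2.36e+21

2.36e+21


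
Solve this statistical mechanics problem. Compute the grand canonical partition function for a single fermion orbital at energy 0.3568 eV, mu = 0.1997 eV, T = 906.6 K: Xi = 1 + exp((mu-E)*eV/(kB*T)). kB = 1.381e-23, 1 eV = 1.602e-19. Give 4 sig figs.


Step 1: (mu - E) = 0.1997 - 0.3568 = -0.1571 eV
Step 2: x = (mu-E)*eV/(kB*T) = -0.1571*1.602e-19/(1.381e-23*906.6) = -2.01
Step 3: exp(x) = 0.134
Step 4: Xi = 1 + 0.134 = 1.134

1.134


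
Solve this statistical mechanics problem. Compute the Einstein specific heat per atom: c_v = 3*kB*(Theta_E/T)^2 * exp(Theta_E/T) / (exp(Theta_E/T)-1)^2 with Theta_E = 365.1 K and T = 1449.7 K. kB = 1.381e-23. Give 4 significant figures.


Step 1: x = Theta_E/T = 365.1/1449.7 = 0.2518
Step 2: x^2 = 0.06343
Step 3: exp(x) = 1.286
Step 4: c_v = 3*1.381e-23*0.06343*1.286/(1.286-1)^2 = 4.121e-23

4.121e-23


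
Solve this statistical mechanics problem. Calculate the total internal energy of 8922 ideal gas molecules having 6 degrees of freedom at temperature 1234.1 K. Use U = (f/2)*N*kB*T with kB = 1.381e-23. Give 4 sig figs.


Step 1: f/2 = 6/2 = 3.0
Step 2: N*kB*T = 8922*1.381e-23*1234.1 = 1.521e-16
Step 3: U = 3.0 * 1.521e-16 = 4.562e-16 J

4.562e-16


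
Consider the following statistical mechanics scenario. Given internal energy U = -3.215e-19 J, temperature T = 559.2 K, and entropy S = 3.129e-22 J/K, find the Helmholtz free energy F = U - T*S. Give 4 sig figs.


Step 1: T*S = 559.2 * 3.129e-22 = 1.75e-19 J
Step 2: F = U - T*S = -3.215e-19 - 1.75e-19
Step 3: F = -4.965e-19 J

-4.965e-19


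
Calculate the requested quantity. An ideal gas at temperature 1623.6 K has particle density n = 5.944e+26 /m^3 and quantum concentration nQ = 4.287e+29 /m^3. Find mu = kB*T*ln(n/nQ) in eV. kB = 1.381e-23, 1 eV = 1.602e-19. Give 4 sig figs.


Step 1: n/nQ = 5.944e+26/4.287e+29 = 0.001387
Step 2: ln(n/nQ) = -6.581
Step 3: mu = kB*T*ln(n/nQ) = 2.242e-20*-6.581 = -1.476e-19 J
Step 4: Convert to eV: -1.476e-19/1.602e-19 = -0.9211 eV

-0.9211


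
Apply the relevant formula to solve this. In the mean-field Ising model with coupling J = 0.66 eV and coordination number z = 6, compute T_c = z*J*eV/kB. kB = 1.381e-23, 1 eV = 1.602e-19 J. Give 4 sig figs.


Step 1: z*J = 6*0.66 = 3.96 eV
Step 2: Convert to Joules: 3.96*1.602e-19 = 6.344e-19 J
Step 3: T_c = 6.344e-19 / 1.381e-23 = 4.594e+04 K

4.594e+04


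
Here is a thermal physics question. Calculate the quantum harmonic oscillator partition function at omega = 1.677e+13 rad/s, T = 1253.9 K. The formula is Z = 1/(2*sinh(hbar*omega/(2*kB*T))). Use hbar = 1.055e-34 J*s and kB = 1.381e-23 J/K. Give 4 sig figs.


Step 1: Compute x = hbar*omega/(kB*T) = 1.055e-34*1.677e+13/(1.381e-23*1253.9) = 0.1022
Step 2: x/2 = 0.05109
Step 3: sinh(x/2) = 0.05111
Step 4: Z = 1/(2*0.05111) = 9.783

9.783


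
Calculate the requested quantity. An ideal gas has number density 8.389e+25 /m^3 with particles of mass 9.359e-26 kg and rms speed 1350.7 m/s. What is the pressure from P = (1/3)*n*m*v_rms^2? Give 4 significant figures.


Step 1: v_rms^2 = 1350.7^2 = 1.824e+06
Step 2: n*m = 8.389e+25*9.359e-26 = 7.851
Step 3: P = (1/3)*7.851*1.824e+06 = 4.775e+06 Pa

4.775e+06


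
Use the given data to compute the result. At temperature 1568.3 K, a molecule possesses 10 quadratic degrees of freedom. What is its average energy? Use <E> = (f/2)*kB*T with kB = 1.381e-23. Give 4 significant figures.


Step 1: f/2 = 10/2 = 5
Step 2: kB*T = 1.381e-23 * 1568.3 = 2.166e-20
Step 3: <E> = 5 * 2.166e-20 = 1.083e-19 J

1.083e-19


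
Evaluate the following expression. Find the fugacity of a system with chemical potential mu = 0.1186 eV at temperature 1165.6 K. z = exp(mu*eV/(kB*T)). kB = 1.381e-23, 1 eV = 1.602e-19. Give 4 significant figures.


Step 1: Convert mu to Joules: 0.1186*1.602e-19 = 1.9e-20 J
Step 2: kB*T = 1.381e-23*1165.6 = 1.61e-20 J
Step 3: mu/(kB*T) = 1.18
Step 4: z = exp(1.18) = 3.255

3.255


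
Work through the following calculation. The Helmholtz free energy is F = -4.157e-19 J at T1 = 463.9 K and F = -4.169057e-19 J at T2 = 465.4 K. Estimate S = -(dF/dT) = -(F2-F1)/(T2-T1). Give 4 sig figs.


Step 1: dF = F2 - F1 = -4.169057e-19 - (-4.157e-19) = -1.2057e-21 J
Step 2: dT = T2 - T1 = 465.4 - 463.9 = 1.5 K
Step 3: S = -dF/dT = -(-1.2057e-21)/1.5 = 8.038e-22 J/K

8.038e-22


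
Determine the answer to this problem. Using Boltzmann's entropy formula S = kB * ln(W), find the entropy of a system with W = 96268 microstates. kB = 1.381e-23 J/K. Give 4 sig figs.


Step 1: ln(W) = ln(96268) = 11.47
Step 2: S = kB * ln(W) = 1.381e-23 * 11.47
Step 3: S = 1.585e-22 J/K

1.585e-22


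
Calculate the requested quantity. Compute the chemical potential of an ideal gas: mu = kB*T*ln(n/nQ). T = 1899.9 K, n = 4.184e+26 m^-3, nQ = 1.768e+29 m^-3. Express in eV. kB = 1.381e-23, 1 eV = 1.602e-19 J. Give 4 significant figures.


Step 1: n/nQ = 4.184e+26/1.768e+29 = 0.002367
Step 2: ln(n/nQ) = -6.046
Step 3: mu = kB*T*ln(n/nQ) = 2.624e-20*-6.046 = -1.586e-19 J
Step 4: Convert to eV: -1.586e-19/1.602e-19 = -0.9903 eV

-0.9903


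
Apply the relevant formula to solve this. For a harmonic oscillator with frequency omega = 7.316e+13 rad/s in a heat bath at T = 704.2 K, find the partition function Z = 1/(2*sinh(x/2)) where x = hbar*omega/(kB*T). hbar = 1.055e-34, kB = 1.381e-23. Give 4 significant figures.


Step 1: Compute x = hbar*omega/(kB*T) = 1.055e-34*7.316e+13/(1.381e-23*704.2) = 0.7937
Step 2: x/2 = 0.3968
Step 3: sinh(x/2) = 0.4073
Step 4: Z = 1/(2*0.4073) = 1.228

1.228


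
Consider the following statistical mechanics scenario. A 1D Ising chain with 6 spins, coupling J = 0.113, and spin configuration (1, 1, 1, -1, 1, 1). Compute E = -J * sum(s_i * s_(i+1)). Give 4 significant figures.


Step 1: Nearest-neighbor products: 1, 1, -1, -1, 1
Step 2: Sum of products = 1
Step 3: E = -0.113 * 1 = -0.113

-0.113


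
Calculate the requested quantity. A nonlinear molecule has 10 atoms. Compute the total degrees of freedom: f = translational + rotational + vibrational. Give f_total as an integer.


Step 1: Translational DOF = 3
Step 2: Rotational DOF (nonlinear) = 3
Step 3: Vibrational DOF = 3*10 - 6 = 24
Step 4: Total = 3 + 3 + 24 = 30

30


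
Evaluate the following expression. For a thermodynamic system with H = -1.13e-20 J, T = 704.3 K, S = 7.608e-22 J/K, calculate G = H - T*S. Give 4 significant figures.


Step 1: T*S = 704.3 * 7.608e-22 = 5.358e-19 J
Step 2: G = H - T*S = -1.13e-20 - 5.358e-19
Step 3: G = -5.471e-19 J

-5.471e-19


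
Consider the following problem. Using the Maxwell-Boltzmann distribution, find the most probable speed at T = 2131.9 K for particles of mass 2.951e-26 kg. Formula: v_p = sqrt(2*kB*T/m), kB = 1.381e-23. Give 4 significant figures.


Step 1: Numerator = 2*kB*T = 2*1.381e-23*2131.9 = 5.888e-20
Step 2: Ratio = 5.888e-20 / 2.951e-26 = 1.995e+06
Step 3: v_p = sqrt(1.995e+06) = 1413 m/s

1413


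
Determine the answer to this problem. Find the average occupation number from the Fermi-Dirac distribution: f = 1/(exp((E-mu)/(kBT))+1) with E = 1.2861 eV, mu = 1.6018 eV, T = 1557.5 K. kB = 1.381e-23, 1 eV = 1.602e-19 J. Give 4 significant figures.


Step 1: (E - mu) = 1.2861 - 1.6018 = -0.3157 eV
Step 2: Convert: (E-mu)*eV = -5.058e-20 J
Step 3: x = (E-mu)*eV/(kB*T) = -2.351
Step 4: f = 1/(exp(-2.351)+1) = 0.913

0.913


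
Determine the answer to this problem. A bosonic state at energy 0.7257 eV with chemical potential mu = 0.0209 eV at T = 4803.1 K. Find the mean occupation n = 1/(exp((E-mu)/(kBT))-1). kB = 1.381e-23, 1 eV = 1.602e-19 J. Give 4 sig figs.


Step 1: (E - mu) = 0.7048 eV
Step 2: x = (E-mu)*eV/(kB*T) = 0.7048*1.602e-19/(1.381e-23*4803.1) = 1.702
Step 3: exp(x) = 5.486
Step 4: n = 1/(exp(x)-1) = 0.2229

0.2229


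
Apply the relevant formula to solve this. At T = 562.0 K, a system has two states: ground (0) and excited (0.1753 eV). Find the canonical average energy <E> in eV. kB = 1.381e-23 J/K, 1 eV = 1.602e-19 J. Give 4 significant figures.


Step 1: beta*E = 0.1753*1.602e-19/(1.381e-23*562.0) = 3.618
Step 2: exp(-beta*E) = 0.02683
Step 3: <E> = 0.1753*0.02683/(1+0.02683) = 0.00458 eV

0.00458


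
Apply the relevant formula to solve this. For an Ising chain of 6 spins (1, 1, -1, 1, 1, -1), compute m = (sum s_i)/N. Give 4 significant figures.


Step 1: Count up spins (+1): 4, down spins (-1): 2
Step 2: Total magnetization M = 4 - 2 = 2
Step 3: m = M/N = 2/6 = 0.3333

0.3333


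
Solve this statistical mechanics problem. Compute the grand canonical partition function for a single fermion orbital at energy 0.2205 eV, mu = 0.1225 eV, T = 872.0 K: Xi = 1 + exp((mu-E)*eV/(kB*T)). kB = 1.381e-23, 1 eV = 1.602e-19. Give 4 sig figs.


Step 1: (mu - E) = 0.1225 - 0.2205 = -0.098 eV
Step 2: x = (mu-E)*eV/(kB*T) = -0.098*1.602e-19/(1.381e-23*872.0) = -1.304
Step 3: exp(x) = 0.2715
Step 4: Xi = 1 + 0.2715 = 1.272

1.272


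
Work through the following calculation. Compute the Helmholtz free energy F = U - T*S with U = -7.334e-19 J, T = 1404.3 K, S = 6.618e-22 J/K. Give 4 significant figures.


Step 1: T*S = 1404.3 * 6.618e-22 = 9.294e-19 J
Step 2: F = U - T*S = -7.334e-19 - 9.294e-19
Step 3: F = -1.663e-18 J

-1.663e-18


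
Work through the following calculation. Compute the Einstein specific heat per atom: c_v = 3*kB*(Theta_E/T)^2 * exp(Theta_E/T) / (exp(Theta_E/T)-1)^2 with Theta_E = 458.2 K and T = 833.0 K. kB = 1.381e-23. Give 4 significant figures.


Step 1: x = Theta_E/T = 458.2/833.0 = 0.5501
Step 2: x^2 = 0.3026
Step 3: exp(x) = 1.733
Step 4: c_v = 3*1.381e-23*0.3026*1.733/(1.733-1)^2 = 4.04e-23

4.04e-23


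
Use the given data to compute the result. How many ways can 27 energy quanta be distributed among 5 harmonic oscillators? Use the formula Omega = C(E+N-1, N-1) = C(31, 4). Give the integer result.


Step 1: Use binomial coefficient C(31, 4)
Step 2: Numerator = 31! / 27!
Step 3: Denominator = 4!
Step 4: Omega = 31465

31465


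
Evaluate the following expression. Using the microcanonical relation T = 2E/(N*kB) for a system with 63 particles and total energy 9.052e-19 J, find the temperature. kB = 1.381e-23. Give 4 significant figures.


Step 1: Numerator = 2*E = 2*9.052e-19 = 1.81e-18 J
Step 2: Denominator = N*kB = 63*1.381e-23 = 8.7e-22
Step 3: T = 1.81e-18 / 8.7e-22 = 2081 K

2081


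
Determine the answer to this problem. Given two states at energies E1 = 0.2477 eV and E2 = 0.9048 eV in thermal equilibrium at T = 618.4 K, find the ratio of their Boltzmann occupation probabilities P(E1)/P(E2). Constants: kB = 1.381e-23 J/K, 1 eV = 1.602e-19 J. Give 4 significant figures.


Step 1: Compute energy difference dE = E1 - E2 = 0.2477 - 0.9048 = -0.6571 eV
Step 2: Convert to Joules: dE_J = -0.6571 * 1.602e-19 = -1.053e-19 J
Step 3: Compute exponent = -dE_J / (kB * T) = -(-1.053e-19) / (1.381e-23 * 618.4) = 12.33
Step 4: P(E1)/P(E2) = exp(12.33) = 2.255e+05

2.255e+05


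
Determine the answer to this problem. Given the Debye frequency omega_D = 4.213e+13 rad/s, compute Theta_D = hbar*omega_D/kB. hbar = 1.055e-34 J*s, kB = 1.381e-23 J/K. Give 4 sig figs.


Step 1: hbar*omega_D = 1.055e-34 * 4.213e+13 = 4.445e-21 J
Step 2: Theta_D = 4.445e-21 / 1.381e-23
Step 3: Theta_D = 321.8 K

321.8


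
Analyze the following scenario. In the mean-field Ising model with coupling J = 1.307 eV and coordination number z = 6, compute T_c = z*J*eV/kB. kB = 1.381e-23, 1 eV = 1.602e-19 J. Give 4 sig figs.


Step 1: z*J = 6*1.307 = 7.842 eV
Step 2: Convert to Joules: 7.842*1.602e-19 = 1.256e-18 J
Step 3: T_c = 1.256e-18 / 1.381e-23 = 9.097e+04 K

9.097e+04


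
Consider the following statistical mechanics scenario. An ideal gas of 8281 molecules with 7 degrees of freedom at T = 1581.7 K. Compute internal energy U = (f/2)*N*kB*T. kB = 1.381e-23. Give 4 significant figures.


Step 1: f/2 = 7/2 = 3.5
Step 2: N*kB*T = 8281*1.381e-23*1581.7 = 1.809e-16
Step 3: U = 3.5 * 1.809e-16 = 6.331e-16 J

6.331e-16


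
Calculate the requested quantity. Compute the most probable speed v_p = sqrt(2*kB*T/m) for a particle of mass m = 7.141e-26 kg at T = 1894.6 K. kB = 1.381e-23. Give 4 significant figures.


Step 1: Numerator = 2*kB*T = 2*1.381e-23*1894.6 = 5.233e-20
Step 2: Ratio = 5.233e-20 / 7.141e-26 = 7.328e+05
Step 3: v_p = sqrt(7.328e+05) = 856 m/s

856


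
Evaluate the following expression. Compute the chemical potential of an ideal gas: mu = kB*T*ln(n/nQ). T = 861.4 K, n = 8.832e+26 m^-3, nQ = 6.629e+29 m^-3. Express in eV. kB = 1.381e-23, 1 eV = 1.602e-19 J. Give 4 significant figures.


Step 1: n/nQ = 8.832e+26/6.629e+29 = 0.001332
Step 2: ln(n/nQ) = -6.621
Step 3: mu = kB*T*ln(n/nQ) = 1.19e-20*-6.621 = -7.876e-20 J
Step 4: Convert to eV: -7.876e-20/1.602e-19 = -0.4916 eV

-0.4916


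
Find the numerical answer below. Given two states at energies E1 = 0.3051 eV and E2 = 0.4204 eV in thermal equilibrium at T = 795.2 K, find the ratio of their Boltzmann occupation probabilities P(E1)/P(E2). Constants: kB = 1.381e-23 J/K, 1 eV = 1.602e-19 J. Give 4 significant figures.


Step 1: Compute energy difference dE = E1 - E2 = 0.3051 - 0.4204 = -0.1153 eV
Step 2: Convert to Joules: dE_J = -0.1153 * 1.602e-19 = -1.847e-20 J
Step 3: Compute exponent = -dE_J / (kB * T) = -(-1.847e-20) / (1.381e-23 * 795.2) = 1.682
Step 4: P(E1)/P(E2) = exp(1.682) = 5.376

5.376


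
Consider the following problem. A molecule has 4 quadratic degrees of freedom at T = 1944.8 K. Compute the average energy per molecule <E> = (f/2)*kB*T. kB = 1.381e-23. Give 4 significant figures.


Step 1: f/2 = 4/2 = 2
Step 2: kB*T = 1.381e-23 * 1944.8 = 2.686e-20
Step 3: <E> = 2 * 2.686e-20 = 5.372e-20 J

5.372e-20


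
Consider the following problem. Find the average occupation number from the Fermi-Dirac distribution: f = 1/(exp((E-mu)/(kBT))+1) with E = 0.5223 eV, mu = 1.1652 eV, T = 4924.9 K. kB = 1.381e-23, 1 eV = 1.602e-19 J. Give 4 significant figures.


Step 1: (E - mu) = 0.5223 - 1.1652 = -0.6429 eV
Step 2: Convert: (E-mu)*eV = -1.03e-19 J
Step 3: x = (E-mu)*eV/(kB*T) = -1.514
Step 4: f = 1/(exp(-1.514)+1) = 0.8197

0.8197


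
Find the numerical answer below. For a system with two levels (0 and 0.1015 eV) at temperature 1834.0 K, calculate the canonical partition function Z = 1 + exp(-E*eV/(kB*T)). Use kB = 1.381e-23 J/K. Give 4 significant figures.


Step 1: Compute beta*E = E*eV/(kB*T) = 0.1015*1.602e-19/(1.381e-23*1834.0) = 0.642
Step 2: exp(-beta*E) = exp(-0.642) = 0.5262
Step 3: Z = 1 + 0.5262 = 1.526

1.526


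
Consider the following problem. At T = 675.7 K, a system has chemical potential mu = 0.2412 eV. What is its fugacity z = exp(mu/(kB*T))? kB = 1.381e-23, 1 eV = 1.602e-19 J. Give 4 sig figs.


Step 1: Convert mu to Joules: 0.2412*1.602e-19 = 3.864e-20 J
Step 2: kB*T = 1.381e-23*675.7 = 9.331e-21 J
Step 3: mu/(kB*T) = 4.141
Step 4: z = exp(4.141) = 62.86

62.86


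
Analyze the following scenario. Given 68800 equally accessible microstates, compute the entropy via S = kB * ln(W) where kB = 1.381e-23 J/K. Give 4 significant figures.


Step 1: ln(W) = ln(68800) = 11.14
Step 2: S = kB * ln(W) = 1.381e-23 * 11.14
Step 3: S = 1.538e-22 J/K

1.538e-22


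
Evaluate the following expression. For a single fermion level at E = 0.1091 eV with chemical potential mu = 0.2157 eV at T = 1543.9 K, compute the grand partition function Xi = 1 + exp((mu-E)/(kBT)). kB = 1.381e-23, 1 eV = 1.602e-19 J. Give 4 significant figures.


Step 1: (mu - E) = 0.2157 - 0.1091 = 0.1066 eV
Step 2: x = (mu-E)*eV/(kB*T) = 0.1066*1.602e-19/(1.381e-23*1543.9) = 0.801
Step 3: exp(x) = 2.228
Step 4: Xi = 1 + 2.228 = 3.228

3.228


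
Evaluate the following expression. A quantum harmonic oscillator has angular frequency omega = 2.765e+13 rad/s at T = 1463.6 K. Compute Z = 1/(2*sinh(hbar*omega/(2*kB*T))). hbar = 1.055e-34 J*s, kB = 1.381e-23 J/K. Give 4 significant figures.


Step 1: Compute x = hbar*omega/(kB*T) = 1.055e-34*2.765e+13/(1.381e-23*1463.6) = 0.1443
Step 2: x/2 = 0.07216
Step 3: sinh(x/2) = 0.07222
Step 4: Z = 1/(2*0.07222) = 6.923

6.923


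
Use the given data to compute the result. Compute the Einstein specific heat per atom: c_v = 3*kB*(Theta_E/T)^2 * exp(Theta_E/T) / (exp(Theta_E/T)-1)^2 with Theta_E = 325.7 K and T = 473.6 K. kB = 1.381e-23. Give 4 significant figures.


Step 1: x = Theta_E/T = 325.7/473.6 = 0.6877
Step 2: x^2 = 0.4729
Step 3: exp(x) = 1.989
Step 4: c_v = 3*1.381e-23*0.4729*1.989/(1.989-1)^2 = 3.984e-23

3.984e-23


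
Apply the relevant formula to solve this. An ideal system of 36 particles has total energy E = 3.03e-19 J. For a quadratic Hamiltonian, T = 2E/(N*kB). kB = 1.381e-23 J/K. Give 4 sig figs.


Step 1: Numerator = 2*E = 2*3.03e-19 = 6.06e-19 J
Step 2: Denominator = N*kB = 36*1.381e-23 = 4.972e-22
Step 3: T = 6.06e-19 / 4.972e-22 = 1219 K

1219


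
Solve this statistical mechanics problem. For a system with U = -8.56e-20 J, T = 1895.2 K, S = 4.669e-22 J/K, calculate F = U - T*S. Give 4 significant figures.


Step 1: T*S = 1895.2 * 4.669e-22 = 8.849e-19 J
Step 2: F = U - T*S = -8.56e-20 - 8.849e-19
Step 3: F = -9.705e-19 J

-9.705e-19


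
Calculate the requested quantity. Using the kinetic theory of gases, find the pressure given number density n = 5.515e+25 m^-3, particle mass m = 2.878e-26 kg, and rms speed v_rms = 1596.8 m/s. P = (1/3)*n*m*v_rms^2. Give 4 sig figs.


Step 1: v_rms^2 = 1596.8^2 = 2.55e+06
Step 2: n*m = 5.515e+25*2.878e-26 = 1.587
Step 3: P = (1/3)*1.587*2.55e+06 = 1.349e+06 Pa

1.349e+06


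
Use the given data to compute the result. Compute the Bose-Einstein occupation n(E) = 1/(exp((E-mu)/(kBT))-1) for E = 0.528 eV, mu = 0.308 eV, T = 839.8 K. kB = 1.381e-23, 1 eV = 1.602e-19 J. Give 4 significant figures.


Step 1: (E - mu) = 0.22 eV
Step 2: x = (E-mu)*eV/(kB*T) = 0.22*1.602e-19/(1.381e-23*839.8) = 3.039
Step 3: exp(x) = 20.88
Step 4: n = 1/(exp(x)-1) = 0.0503

0.0503


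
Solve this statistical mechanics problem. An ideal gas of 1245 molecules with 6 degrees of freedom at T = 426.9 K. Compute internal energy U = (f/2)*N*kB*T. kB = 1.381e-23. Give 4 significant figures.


Step 1: f/2 = 6/2 = 3.0
Step 2: N*kB*T = 1245*1.381e-23*426.9 = 7.34e-18
Step 3: U = 3.0 * 7.34e-18 = 2.202e-17 J

2.202e-17


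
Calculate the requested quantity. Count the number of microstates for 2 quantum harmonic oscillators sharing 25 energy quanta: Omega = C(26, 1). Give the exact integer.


Step 1: Use binomial coefficient C(26, 1)
Step 2: Numerator = 26! / 25!
Step 3: Denominator = 1!
Step 4: Omega = 26

26


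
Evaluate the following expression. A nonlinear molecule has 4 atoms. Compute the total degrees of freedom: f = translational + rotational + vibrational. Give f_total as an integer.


Step 1: Translational DOF = 3
Step 2: Rotational DOF (nonlinear) = 3
Step 3: Vibrational DOF = 3*4 - 6 = 6
Step 4: Total = 3 + 3 + 6 = 12

12


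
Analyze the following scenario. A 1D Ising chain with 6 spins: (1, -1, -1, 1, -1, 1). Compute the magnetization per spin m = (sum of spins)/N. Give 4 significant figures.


Step 1: Count up spins (+1): 3, down spins (-1): 3
Step 2: Total magnetization M = 3 - 3 = 0
Step 3: m = M/N = 0/6 = 0

0


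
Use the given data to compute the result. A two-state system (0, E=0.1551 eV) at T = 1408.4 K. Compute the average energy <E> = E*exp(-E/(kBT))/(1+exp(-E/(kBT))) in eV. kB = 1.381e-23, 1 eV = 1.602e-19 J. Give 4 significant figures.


Step 1: beta*E = 0.1551*1.602e-19/(1.381e-23*1408.4) = 1.277
Step 2: exp(-beta*E) = 0.2787
Step 3: <E> = 0.1551*0.2787/(1+0.2787) = 0.03381 eV

0.03381


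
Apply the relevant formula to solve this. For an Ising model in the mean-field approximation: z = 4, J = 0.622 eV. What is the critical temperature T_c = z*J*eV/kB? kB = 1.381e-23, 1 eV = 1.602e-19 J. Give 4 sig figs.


Step 1: z*J = 4*0.622 = 2.488 eV
Step 2: Convert to Joules: 2.488*1.602e-19 = 3.986e-19 J
Step 3: T_c = 3.986e-19 / 1.381e-23 = 2.886e+04 K

2.886e+04


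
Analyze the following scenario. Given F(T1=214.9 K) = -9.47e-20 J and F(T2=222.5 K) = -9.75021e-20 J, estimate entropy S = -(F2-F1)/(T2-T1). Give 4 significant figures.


Step 1: dF = F2 - F1 = -9.75021e-20 - (-9.47e-20) = -2.8021e-21 J
Step 2: dT = T2 - T1 = 222.5 - 214.9 = 7.6 K
Step 3: S = -dF/dT = -(-2.8021e-21)/7.6 = 3.687e-22 J/K

3.687e-22


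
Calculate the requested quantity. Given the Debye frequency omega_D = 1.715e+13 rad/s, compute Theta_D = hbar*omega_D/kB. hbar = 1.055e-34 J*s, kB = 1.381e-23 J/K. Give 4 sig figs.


Step 1: hbar*omega_D = 1.055e-34 * 1.715e+13 = 1.809e-21 J
Step 2: Theta_D = 1.809e-21 / 1.381e-23
Step 3: Theta_D = 131 K

131


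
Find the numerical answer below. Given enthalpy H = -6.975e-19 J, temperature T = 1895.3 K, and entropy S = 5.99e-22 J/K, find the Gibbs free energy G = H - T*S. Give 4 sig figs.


Step 1: T*S = 1895.3 * 5.99e-22 = 1.135e-18 J
Step 2: G = H - T*S = -6.975e-19 - 1.135e-18
Step 3: G = -1.833e-18 J

-1.833e-18


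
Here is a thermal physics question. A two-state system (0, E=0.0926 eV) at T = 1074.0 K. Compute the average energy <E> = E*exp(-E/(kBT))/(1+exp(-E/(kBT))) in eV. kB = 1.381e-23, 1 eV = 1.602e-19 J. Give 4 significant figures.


Step 1: beta*E = 0.0926*1.602e-19/(1.381e-23*1074.0) = 1
Step 2: exp(-beta*E) = 0.3678
Step 3: <E> = 0.0926*0.3678/(1+0.3678) = 0.0249 eV

0.0249


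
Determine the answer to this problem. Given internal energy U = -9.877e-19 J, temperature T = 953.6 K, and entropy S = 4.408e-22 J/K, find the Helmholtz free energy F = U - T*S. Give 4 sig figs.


Step 1: T*S = 953.6 * 4.408e-22 = 4.203e-19 J
Step 2: F = U - T*S = -9.877e-19 - 4.203e-19
Step 3: F = -1.408e-18 J

-1.408e-18


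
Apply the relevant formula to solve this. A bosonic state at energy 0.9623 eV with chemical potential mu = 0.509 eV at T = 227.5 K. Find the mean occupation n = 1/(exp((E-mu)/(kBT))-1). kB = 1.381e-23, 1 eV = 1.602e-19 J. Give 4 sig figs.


Step 1: (E - mu) = 0.4533 eV
Step 2: x = (E-mu)*eV/(kB*T) = 0.4533*1.602e-19/(1.381e-23*227.5) = 23.11
Step 3: exp(x) = 1.092e+10
Step 4: n = 1/(exp(x)-1) = 9.157e-11

9.157e-11


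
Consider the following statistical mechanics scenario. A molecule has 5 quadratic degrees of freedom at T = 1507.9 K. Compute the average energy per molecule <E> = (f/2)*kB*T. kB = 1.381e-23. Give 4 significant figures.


Step 1: f/2 = 5/2 = 2.5
Step 2: kB*T = 1.381e-23 * 1507.9 = 2.082e-20
Step 3: <E> = 2.5 * 2.082e-20 = 5.206e-20 J

5.206e-20


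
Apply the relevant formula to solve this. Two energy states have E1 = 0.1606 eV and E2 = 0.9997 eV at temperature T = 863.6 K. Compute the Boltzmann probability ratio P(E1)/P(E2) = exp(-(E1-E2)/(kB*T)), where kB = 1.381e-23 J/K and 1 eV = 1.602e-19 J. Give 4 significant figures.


Step 1: Compute energy difference dE = E1 - E2 = 0.1606 - 0.9997 = -0.8391 eV
Step 2: Convert to Joules: dE_J = -0.8391 * 1.602e-19 = -1.344e-19 J
Step 3: Compute exponent = -dE_J / (kB * T) = -(-1.344e-19) / (1.381e-23 * 863.6) = 11.27
Step 4: P(E1)/P(E2) = exp(11.27) = 7.853e+04

7.853e+04


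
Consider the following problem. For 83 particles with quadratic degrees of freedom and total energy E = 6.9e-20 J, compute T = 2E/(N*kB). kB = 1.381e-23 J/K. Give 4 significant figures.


Step 1: Numerator = 2*E = 2*6.9e-20 = 1.38e-19 J
Step 2: Denominator = N*kB = 83*1.381e-23 = 1.146e-21
Step 3: T = 1.38e-19 / 1.146e-21 = 120.4 K

120.4


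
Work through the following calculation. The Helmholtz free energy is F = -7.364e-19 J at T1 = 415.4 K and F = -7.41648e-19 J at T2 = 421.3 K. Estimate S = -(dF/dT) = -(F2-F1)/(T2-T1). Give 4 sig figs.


Step 1: dF = F2 - F1 = -7.41648e-19 - (-7.364e-19) = -5.248e-21 J
Step 2: dT = T2 - T1 = 421.3 - 415.4 = 5.9 K
Step 3: S = -dF/dT = -(-5.248e-21)/5.9 = 8.895e-22 J/K

8.895e-22


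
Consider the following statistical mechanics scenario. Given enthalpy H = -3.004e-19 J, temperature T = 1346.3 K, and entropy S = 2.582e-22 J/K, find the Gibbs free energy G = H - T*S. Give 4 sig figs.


Step 1: T*S = 1346.3 * 2.582e-22 = 3.476e-19 J
Step 2: G = H - T*S = -3.004e-19 - 3.476e-19
Step 3: G = -6.48e-19 J

-6.48e-19


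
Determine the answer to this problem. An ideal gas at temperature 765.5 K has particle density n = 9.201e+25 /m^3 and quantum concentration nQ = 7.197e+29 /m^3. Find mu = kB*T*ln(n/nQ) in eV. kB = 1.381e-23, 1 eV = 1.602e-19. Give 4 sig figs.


Step 1: n/nQ = 9.201e+25/7.197e+29 = 0.0001278
Step 2: ln(n/nQ) = -8.965
Step 3: mu = kB*T*ln(n/nQ) = 1.057e-20*-8.965 = -9.477e-20 J
Step 4: Convert to eV: -9.477e-20/1.602e-19 = -0.5916 eV

-0.5916


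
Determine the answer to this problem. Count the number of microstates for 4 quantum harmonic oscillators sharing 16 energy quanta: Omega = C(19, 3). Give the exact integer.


Step 1: Use binomial coefficient C(19, 3)
Step 2: Numerator = 19! / 16!
Step 3: Denominator = 3!
Step 4: Omega = 969

969


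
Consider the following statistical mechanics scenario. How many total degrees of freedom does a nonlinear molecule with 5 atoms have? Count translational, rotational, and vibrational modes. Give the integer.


Step 1: Translational DOF = 3
Step 2: Rotational DOF (nonlinear) = 3
Step 3: Vibrational DOF = 3*5 - 6 = 9
Step 4: Total = 3 + 3 + 9 = 15

15


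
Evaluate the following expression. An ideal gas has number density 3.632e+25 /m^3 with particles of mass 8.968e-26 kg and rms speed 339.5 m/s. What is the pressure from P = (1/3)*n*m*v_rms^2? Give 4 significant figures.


Step 1: v_rms^2 = 339.5^2 = 1.153e+05
Step 2: n*m = 3.632e+25*8.968e-26 = 3.257
Step 3: P = (1/3)*3.257*1.153e+05 = 1.251e+05 Pa

1.251e+05


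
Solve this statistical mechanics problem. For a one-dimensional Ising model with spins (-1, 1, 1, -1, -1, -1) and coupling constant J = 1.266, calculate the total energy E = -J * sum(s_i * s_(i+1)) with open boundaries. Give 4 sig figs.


Step 1: Nearest-neighbor products: -1, 1, -1, 1, 1
Step 2: Sum of products = 1
Step 3: E = -1.266 * 1 = -1.266

-1.266


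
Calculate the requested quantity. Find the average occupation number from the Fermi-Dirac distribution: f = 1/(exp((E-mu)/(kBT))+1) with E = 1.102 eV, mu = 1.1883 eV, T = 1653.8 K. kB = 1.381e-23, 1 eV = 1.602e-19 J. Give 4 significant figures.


Step 1: (E - mu) = 1.102 - 1.1883 = -0.0863 eV
Step 2: Convert: (E-mu)*eV = -1.383e-20 J
Step 3: x = (E-mu)*eV/(kB*T) = -0.6053
Step 4: f = 1/(exp(-0.6053)+1) = 0.6469

0.6469


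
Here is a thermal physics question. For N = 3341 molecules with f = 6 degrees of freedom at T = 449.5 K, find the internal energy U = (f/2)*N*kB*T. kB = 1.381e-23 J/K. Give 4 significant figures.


Step 1: f/2 = 6/2 = 3.0
Step 2: N*kB*T = 3341*1.381e-23*449.5 = 2.074e-17
Step 3: U = 3.0 * 2.074e-17 = 6.222e-17 J

6.222e-17


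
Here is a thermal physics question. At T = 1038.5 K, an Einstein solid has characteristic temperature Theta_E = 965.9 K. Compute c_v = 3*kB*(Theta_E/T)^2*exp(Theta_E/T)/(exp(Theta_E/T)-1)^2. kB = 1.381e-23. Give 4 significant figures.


Step 1: x = Theta_E/T = 965.9/1038.5 = 0.9301
Step 2: x^2 = 0.8651
Step 3: exp(x) = 2.535
Step 4: c_v = 3*1.381e-23*0.8651*2.535/(2.535-1)^2 = 3.857e-23

3.857e-23


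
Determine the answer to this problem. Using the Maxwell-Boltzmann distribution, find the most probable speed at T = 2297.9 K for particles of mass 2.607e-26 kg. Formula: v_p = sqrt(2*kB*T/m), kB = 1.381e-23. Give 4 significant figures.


Step 1: Numerator = 2*kB*T = 2*1.381e-23*2297.9 = 6.347e-20
Step 2: Ratio = 6.347e-20 / 2.607e-26 = 2.435e+06
Step 3: v_p = sqrt(2.435e+06) = 1560 m/s

1560


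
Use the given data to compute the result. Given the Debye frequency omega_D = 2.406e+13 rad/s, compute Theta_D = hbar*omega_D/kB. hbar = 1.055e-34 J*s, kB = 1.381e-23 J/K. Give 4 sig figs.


Step 1: hbar*omega_D = 1.055e-34 * 2.406e+13 = 2.538e-21 J
Step 2: Theta_D = 2.538e-21 / 1.381e-23
Step 3: Theta_D = 183.8 K

183.8


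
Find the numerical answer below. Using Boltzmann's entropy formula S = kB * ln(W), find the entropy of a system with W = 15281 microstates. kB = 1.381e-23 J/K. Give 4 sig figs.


Step 1: ln(W) = ln(15281) = 9.634
Step 2: S = kB * ln(W) = 1.381e-23 * 9.634
Step 3: S = 1.331e-22 J/K

1.331e-22


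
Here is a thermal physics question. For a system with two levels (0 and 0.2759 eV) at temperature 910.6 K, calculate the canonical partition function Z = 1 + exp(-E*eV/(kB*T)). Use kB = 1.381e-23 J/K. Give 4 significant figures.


Step 1: Compute beta*E = E*eV/(kB*T) = 0.2759*1.602e-19/(1.381e-23*910.6) = 3.515
Step 2: exp(-beta*E) = exp(-3.515) = 0.02976
Step 3: Z = 1 + 0.02976 = 1.03

1.03


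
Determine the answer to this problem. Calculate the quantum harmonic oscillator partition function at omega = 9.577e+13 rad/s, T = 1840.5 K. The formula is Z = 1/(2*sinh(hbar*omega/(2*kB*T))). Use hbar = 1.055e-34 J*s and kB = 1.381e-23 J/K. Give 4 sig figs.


Step 1: Compute x = hbar*omega/(kB*T) = 1.055e-34*9.577e+13/(1.381e-23*1840.5) = 0.3975
Step 2: x/2 = 0.1988
Step 3: sinh(x/2) = 0.2001
Step 4: Z = 1/(2*0.2001) = 2.499

2.499


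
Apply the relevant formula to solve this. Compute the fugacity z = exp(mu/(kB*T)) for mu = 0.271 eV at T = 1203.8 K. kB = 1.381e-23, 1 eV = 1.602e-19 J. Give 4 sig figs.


Step 1: Convert mu to Joules: 0.271*1.602e-19 = 4.341e-20 J
Step 2: kB*T = 1.381e-23*1203.8 = 1.662e-20 J
Step 3: mu/(kB*T) = 2.611
Step 4: z = exp(2.611) = 13.62

13.62


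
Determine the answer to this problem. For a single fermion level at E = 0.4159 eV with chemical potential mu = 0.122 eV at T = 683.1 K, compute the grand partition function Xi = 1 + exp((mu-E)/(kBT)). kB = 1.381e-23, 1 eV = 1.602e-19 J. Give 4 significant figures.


Step 1: (mu - E) = 0.122 - 0.4159 = -0.2939 eV
Step 2: x = (mu-E)*eV/(kB*T) = -0.2939*1.602e-19/(1.381e-23*683.1) = -4.991
Step 3: exp(x) = 0.006799
Step 4: Xi = 1 + 0.006799 = 1.007

1.007
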